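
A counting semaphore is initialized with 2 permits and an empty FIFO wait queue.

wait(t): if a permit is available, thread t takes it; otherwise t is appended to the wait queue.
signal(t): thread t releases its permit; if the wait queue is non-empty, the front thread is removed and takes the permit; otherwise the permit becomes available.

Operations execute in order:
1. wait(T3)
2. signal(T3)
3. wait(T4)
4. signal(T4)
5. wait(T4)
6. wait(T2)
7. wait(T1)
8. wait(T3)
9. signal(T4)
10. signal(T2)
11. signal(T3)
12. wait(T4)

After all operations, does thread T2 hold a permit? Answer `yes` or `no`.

Answer: no

Derivation:
Step 1: wait(T3) -> count=1 queue=[] holders={T3}
Step 2: signal(T3) -> count=2 queue=[] holders={none}
Step 3: wait(T4) -> count=1 queue=[] holders={T4}
Step 4: signal(T4) -> count=2 queue=[] holders={none}
Step 5: wait(T4) -> count=1 queue=[] holders={T4}
Step 6: wait(T2) -> count=0 queue=[] holders={T2,T4}
Step 7: wait(T1) -> count=0 queue=[T1] holders={T2,T4}
Step 8: wait(T3) -> count=0 queue=[T1,T3] holders={T2,T4}
Step 9: signal(T4) -> count=0 queue=[T3] holders={T1,T2}
Step 10: signal(T2) -> count=0 queue=[] holders={T1,T3}
Step 11: signal(T3) -> count=1 queue=[] holders={T1}
Step 12: wait(T4) -> count=0 queue=[] holders={T1,T4}
Final holders: {T1,T4} -> T2 not in holders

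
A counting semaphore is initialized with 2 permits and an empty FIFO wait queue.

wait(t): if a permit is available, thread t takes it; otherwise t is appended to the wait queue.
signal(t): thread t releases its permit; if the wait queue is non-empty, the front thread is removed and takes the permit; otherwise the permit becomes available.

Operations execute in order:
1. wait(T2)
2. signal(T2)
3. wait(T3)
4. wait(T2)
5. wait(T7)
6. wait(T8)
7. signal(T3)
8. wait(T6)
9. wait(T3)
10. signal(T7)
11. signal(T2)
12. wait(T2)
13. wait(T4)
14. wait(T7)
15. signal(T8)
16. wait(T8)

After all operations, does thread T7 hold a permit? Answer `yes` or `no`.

Step 1: wait(T2) -> count=1 queue=[] holders={T2}
Step 2: signal(T2) -> count=2 queue=[] holders={none}
Step 3: wait(T3) -> count=1 queue=[] holders={T3}
Step 4: wait(T2) -> count=0 queue=[] holders={T2,T3}
Step 5: wait(T7) -> count=0 queue=[T7] holders={T2,T3}
Step 6: wait(T8) -> count=0 queue=[T7,T8] holders={T2,T3}
Step 7: signal(T3) -> count=0 queue=[T8] holders={T2,T7}
Step 8: wait(T6) -> count=0 queue=[T8,T6] holders={T2,T7}
Step 9: wait(T3) -> count=0 queue=[T8,T6,T3] holders={T2,T7}
Step 10: signal(T7) -> count=0 queue=[T6,T3] holders={T2,T8}
Step 11: signal(T2) -> count=0 queue=[T3] holders={T6,T8}
Step 12: wait(T2) -> count=0 queue=[T3,T2] holders={T6,T8}
Step 13: wait(T4) -> count=0 queue=[T3,T2,T4] holders={T6,T8}
Step 14: wait(T7) -> count=0 queue=[T3,T2,T4,T7] holders={T6,T8}
Step 15: signal(T8) -> count=0 queue=[T2,T4,T7] holders={T3,T6}
Step 16: wait(T8) -> count=0 queue=[T2,T4,T7,T8] holders={T3,T6}
Final holders: {T3,T6} -> T7 not in holders

Answer: no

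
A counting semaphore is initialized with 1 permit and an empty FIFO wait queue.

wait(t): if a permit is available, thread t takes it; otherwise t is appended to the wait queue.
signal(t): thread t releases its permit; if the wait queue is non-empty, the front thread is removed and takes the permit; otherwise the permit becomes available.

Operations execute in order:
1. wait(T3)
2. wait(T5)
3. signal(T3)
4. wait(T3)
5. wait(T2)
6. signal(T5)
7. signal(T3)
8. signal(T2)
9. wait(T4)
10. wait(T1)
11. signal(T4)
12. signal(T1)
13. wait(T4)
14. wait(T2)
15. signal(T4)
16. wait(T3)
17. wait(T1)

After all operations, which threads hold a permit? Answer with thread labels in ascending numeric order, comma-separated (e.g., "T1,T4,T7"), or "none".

Answer: T2

Derivation:
Step 1: wait(T3) -> count=0 queue=[] holders={T3}
Step 2: wait(T5) -> count=0 queue=[T5] holders={T3}
Step 3: signal(T3) -> count=0 queue=[] holders={T5}
Step 4: wait(T3) -> count=0 queue=[T3] holders={T5}
Step 5: wait(T2) -> count=0 queue=[T3,T2] holders={T5}
Step 6: signal(T5) -> count=0 queue=[T2] holders={T3}
Step 7: signal(T3) -> count=0 queue=[] holders={T2}
Step 8: signal(T2) -> count=1 queue=[] holders={none}
Step 9: wait(T4) -> count=0 queue=[] holders={T4}
Step 10: wait(T1) -> count=0 queue=[T1] holders={T4}
Step 11: signal(T4) -> count=0 queue=[] holders={T1}
Step 12: signal(T1) -> count=1 queue=[] holders={none}
Step 13: wait(T4) -> count=0 queue=[] holders={T4}
Step 14: wait(T2) -> count=0 queue=[T2] holders={T4}
Step 15: signal(T4) -> count=0 queue=[] holders={T2}
Step 16: wait(T3) -> count=0 queue=[T3] holders={T2}
Step 17: wait(T1) -> count=0 queue=[T3,T1] holders={T2}
Final holders: T2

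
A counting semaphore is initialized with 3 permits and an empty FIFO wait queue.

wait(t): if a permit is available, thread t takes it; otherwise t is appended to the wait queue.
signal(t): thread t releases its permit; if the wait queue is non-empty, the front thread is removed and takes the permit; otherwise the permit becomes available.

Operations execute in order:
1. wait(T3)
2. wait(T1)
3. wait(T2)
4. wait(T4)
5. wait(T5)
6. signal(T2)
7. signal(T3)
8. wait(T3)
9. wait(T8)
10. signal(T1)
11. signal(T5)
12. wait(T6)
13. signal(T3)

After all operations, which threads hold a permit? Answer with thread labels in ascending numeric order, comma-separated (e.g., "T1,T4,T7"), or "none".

Step 1: wait(T3) -> count=2 queue=[] holders={T3}
Step 2: wait(T1) -> count=1 queue=[] holders={T1,T3}
Step 3: wait(T2) -> count=0 queue=[] holders={T1,T2,T3}
Step 4: wait(T4) -> count=0 queue=[T4] holders={T1,T2,T3}
Step 5: wait(T5) -> count=0 queue=[T4,T5] holders={T1,T2,T3}
Step 6: signal(T2) -> count=0 queue=[T5] holders={T1,T3,T4}
Step 7: signal(T3) -> count=0 queue=[] holders={T1,T4,T5}
Step 8: wait(T3) -> count=0 queue=[T3] holders={T1,T4,T5}
Step 9: wait(T8) -> count=0 queue=[T3,T8] holders={T1,T4,T5}
Step 10: signal(T1) -> count=0 queue=[T8] holders={T3,T4,T5}
Step 11: signal(T5) -> count=0 queue=[] holders={T3,T4,T8}
Step 12: wait(T6) -> count=0 queue=[T6] holders={T3,T4,T8}
Step 13: signal(T3) -> count=0 queue=[] holders={T4,T6,T8}
Final holders: T4,T6,T8

Answer: T4,T6,T8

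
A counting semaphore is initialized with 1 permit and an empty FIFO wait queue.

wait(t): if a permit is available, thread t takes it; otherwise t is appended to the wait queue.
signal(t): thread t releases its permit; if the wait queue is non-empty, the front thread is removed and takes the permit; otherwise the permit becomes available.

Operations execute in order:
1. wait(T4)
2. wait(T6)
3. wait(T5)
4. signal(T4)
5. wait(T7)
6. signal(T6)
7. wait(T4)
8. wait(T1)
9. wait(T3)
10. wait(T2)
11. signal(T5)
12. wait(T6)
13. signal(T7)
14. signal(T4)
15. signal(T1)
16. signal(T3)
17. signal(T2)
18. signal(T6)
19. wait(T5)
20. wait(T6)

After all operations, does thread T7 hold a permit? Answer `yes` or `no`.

Step 1: wait(T4) -> count=0 queue=[] holders={T4}
Step 2: wait(T6) -> count=0 queue=[T6] holders={T4}
Step 3: wait(T5) -> count=0 queue=[T6,T5] holders={T4}
Step 4: signal(T4) -> count=0 queue=[T5] holders={T6}
Step 5: wait(T7) -> count=0 queue=[T5,T7] holders={T6}
Step 6: signal(T6) -> count=0 queue=[T7] holders={T5}
Step 7: wait(T4) -> count=0 queue=[T7,T4] holders={T5}
Step 8: wait(T1) -> count=0 queue=[T7,T4,T1] holders={T5}
Step 9: wait(T3) -> count=0 queue=[T7,T4,T1,T3] holders={T5}
Step 10: wait(T2) -> count=0 queue=[T7,T4,T1,T3,T2] holders={T5}
Step 11: signal(T5) -> count=0 queue=[T4,T1,T3,T2] holders={T7}
Step 12: wait(T6) -> count=0 queue=[T4,T1,T3,T2,T6] holders={T7}
Step 13: signal(T7) -> count=0 queue=[T1,T3,T2,T6] holders={T4}
Step 14: signal(T4) -> count=0 queue=[T3,T2,T6] holders={T1}
Step 15: signal(T1) -> count=0 queue=[T2,T6] holders={T3}
Step 16: signal(T3) -> count=0 queue=[T6] holders={T2}
Step 17: signal(T2) -> count=0 queue=[] holders={T6}
Step 18: signal(T6) -> count=1 queue=[] holders={none}
Step 19: wait(T5) -> count=0 queue=[] holders={T5}
Step 20: wait(T6) -> count=0 queue=[T6] holders={T5}
Final holders: {T5} -> T7 not in holders

Answer: no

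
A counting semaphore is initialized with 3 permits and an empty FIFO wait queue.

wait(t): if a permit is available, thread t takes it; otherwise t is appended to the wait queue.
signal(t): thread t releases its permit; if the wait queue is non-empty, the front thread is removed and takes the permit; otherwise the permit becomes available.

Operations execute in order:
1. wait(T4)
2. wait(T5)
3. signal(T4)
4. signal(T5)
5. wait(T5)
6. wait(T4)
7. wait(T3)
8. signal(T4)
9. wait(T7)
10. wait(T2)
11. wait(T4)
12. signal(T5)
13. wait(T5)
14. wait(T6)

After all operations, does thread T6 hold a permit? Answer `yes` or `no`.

Answer: no

Derivation:
Step 1: wait(T4) -> count=2 queue=[] holders={T4}
Step 2: wait(T5) -> count=1 queue=[] holders={T4,T5}
Step 3: signal(T4) -> count=2 queue=[] holders={T5}
Step 4: signal(T5) -> count=3 queue=[] holders={none}
Step 5: wait(T5) -> count=2 queue=[] holders={T5}
Step 6: wait(T4) -> count=1 queue=[] holders={T4,T5}
Step 7: wait(T3) -> count=0 queue=[] holders={T3,T4,T5}
Step 8: signal(T4) -> count=1 queue=[] holders={T3,T5}
Step 9: wait(T7) -> count=0 queue=[] holders={T3,T5,T7}
Step 10: wait(T2) -> count=0 queue=[T2] holders={T3,T5,T7}
Step 11: wait(T4) -> count=0 queue=[T2,T4] holders={T3,T5,T7}
Step 12: signal(T5) -> count=0 queue=[T4] holders={T2,T3,T7}
Step 13: wait(T5) -> count=0 queue=[T4,T5] holders={T2,T3,T7}
Step 14: wait(T6) -> count=0 queue=[T4,T5,T6] holders={T2,T3,T7}
Final holders: {T2,T3,T7} -> T6 not in holders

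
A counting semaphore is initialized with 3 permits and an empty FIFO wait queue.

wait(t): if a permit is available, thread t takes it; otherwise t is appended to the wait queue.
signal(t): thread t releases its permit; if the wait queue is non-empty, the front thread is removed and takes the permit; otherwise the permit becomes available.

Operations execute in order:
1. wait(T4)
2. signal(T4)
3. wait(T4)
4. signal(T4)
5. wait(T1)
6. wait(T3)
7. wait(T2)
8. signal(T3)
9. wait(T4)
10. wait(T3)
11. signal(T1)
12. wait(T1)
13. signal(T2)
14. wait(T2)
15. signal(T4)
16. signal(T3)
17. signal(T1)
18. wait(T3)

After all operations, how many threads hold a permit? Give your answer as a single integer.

Answer: 2

Derivation:
Step 1: wait(T4) -> count=2 queue=[] holders={T4}
Step 2: signal(T4) -> count=3 queue=[] holders={none}
Step 3: wait(T4) -> count=2 queue=[] holders={T4}
Step 4: signal(T4) -> count=3 queue=[] holders={none}
Step 5: wait(T1) -> count=2 queue=[] holders={T1}
Step 6: wait(T3) -> count=1 queue=[] holders={T1,T3}
Step 7: wait(T2) -> count=0 queue=[] holders={T1,T2,T3}
Step 8: signal(T3) -> count=1 queue=[] holders={T1,T2}
Step 9: wait(T4) -> count=0 queue=[] holders={T1,T2,T4}
Step 10: wait(T3) -> count=0 queue=[T3] holders={T1,T2,T4}
Step 11: signal(T1) -> count=0 queue=[] holders={T2,T3,T4}
Step 12: wait(T1) -> count=0 queue=[T1] holders={T2,T3,T4}
Step 13: signal(T2) -> count=0 queue=[] holders={T1,T3,T4}
Step 14: wait(T2) -> count=0 queue=[T2] holders={T1,T3,T4}
Step 15: signal(T4) -> count=0 queue=[] holders={T1,T2,T3}
Step 16: signal(T3) -> count=1 queue=[] holders={T1,T2}
Step 17: signal(T1) -> count=2 queue=[] holders={T2}
Step 18: wait(T3) -> count=1 queue=[] holders={T2,T3}
Final holders: {T2,T3} -> 2 thread(s)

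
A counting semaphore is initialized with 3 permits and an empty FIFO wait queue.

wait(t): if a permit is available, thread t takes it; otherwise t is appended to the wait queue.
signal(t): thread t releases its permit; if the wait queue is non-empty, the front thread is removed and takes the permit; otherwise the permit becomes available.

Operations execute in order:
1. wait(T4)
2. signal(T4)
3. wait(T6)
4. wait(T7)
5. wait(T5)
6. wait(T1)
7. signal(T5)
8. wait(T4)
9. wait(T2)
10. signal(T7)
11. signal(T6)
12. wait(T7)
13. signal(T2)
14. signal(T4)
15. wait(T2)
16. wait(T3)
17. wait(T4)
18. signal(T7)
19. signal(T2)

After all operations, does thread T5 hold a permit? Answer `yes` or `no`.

Step 1: wait(T4) -> count=2 queue=[] holders={T4}
Step 2: signal(T4) -> count=3 queue=[] holders={none}
Step 3: wait(T6) -> count=2 queue=[] holders={T6}
Step 4: wait(T7) -> count=1 queue=[] holders={T6,T7}
Step 5: wait(T5) -> count=0 queue=[] holders={T5,T6,T7}
Step 6: wait(T1) -> count=0 queue=[T1] holders={T5,T6,T7}
Step 7: signal(T5) -> count=0 queue=[] holders={T1,T6,T7}
Step 8: wait(T4) -> count=0 queue=[T4] holders={T1,T6,T7}
Step 9: wait(T2) -> count=0 queue=[T4,T2] holders={T1,T6,T7}
Step 10: signal(T7) -> count=0 queue=[T2] holders={T1,T4,T6}
Step 11: signal(T6) -> count=0 queue=[] holders={T1,T2,T4}
Step 12: wait(T7) -> count=0 queue=[T7] holders={T1,T2,T4}
Step 13: signal(T2) -> count=0 queue=[] holders={T1,T4,T7}
Step 14: signal(T4) -> count=1 queue=[] holders={T1,T7}
Step 15: wait(T2) -> count=0 queue=[] holders={T1,T2,T7}
Step 16: wait(T3) -> count=0 queue=[T3] holders={T1,T2,T7}
Step 17: wait(T4) -> count=0 queue=[T3,T4] holders={T1,T2,T7}
Step 18: signal(T7) -> count=0 queue=[T4] holders={T1,T2,T3}
Step 19: signal(T2) -> count=0 queue=[] holders={T1,T3,T4}
Final holders: {T1,T3,T4} -> T5 not in holders

Answer: no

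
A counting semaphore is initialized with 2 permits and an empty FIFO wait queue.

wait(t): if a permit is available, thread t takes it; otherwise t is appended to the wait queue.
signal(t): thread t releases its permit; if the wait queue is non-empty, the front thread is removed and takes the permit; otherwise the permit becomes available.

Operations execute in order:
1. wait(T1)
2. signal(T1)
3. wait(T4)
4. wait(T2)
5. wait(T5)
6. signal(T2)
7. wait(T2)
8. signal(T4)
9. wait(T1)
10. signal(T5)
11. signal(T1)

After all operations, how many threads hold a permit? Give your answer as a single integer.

Answer: 1

Derivation:
Step 1: wait(T1) -> count=1 queue=[] holders={T1}
Step 2: signal(T1) -> count=2 queue=[] holders={none}
Step 3: wait(T4) -> count=1 queue=[] holders={T4}
Step 4: wait(T2) -> count=0 queue=[] holders={T2,T4}
Step 5: wait(T5) -> count=0 queue=[T5] holders={T2,T4}
Step 6: signal(T2) -> count=0 queue=[] holders={T4,T5}
Step 7: wait(T2) -> count=0 queue=[T2] holders={T4,T5}
Step 8: signal(T4) -> count=0 queue=[] holders={T2,T5}
Step 9: wait(T1) -> count=0 queue=[T1] holders={T2,T5}
Step 10: signal(T5) -> count=0 queue=[] holders={T1,T2}
Step 11: signal(T1) -> count=1 queue=[] holders={T2}
Final holders: {T2} -> 1 thread(s)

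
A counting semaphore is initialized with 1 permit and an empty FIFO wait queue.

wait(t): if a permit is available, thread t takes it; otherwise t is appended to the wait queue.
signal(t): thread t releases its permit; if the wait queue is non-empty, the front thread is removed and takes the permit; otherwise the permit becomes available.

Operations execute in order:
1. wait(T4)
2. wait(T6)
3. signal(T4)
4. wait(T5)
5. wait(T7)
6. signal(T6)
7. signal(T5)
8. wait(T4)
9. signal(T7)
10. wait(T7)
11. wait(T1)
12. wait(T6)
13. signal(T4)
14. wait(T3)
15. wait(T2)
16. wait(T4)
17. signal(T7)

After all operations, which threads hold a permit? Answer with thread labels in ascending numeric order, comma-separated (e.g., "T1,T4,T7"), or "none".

Answer: T1

Derivation:
Step 1: wait(T4) -> count=0 queue=[] holders={T4}
Step 2: wait(T6) -> count=0 queue=[T6] holders={T4}
Step 3: signal(T4) -> count=0 queue=[] holders={T6}
Step 4: wait(T5) -> count=0 queue=[T5] holders={T6}
Step 5: wait(T7) -> count=0 queue=[T5,T7] holders={T6}
Step 6: signal(T6) -> count=0 queue=[T7] holders={T5}
Step 7: signal(T5) -> count=0 queue=[] holders={T7}
Step 8: wait(T4) -> count=0 queue=[T4] holders={T7}
Step 9: signal(T7) -> count=0 queue=[] holders={T4}
Step 10: wait(T7) -> count=0 queue=[T7] holders={T4}
Step 11: wait(T1) -> count=0 queue=[T7,T1] holders={T4}
Step 12: wait(T6) -> count=0 queue=[T7,T1,T6] holders={T4}
Step 13: signal(T4) -> count=0 queue=[T1,T6] holders={T7}
Step 14: wait(T3) -> count=0 queue=[T1,T6,T3] holders={T7}
Step 15: wait(T2) -> count=0 queue=[T1,T6,T3,T2] holders={T7}
Step 16: wait(T4) -> count=0 queue=[T1,T6,T3,T2,T4] holders={T7}
Step 17: signal(T7) -> count=0 queue=[T6,T3,T2,T4] holders={T1}
Final holders: T1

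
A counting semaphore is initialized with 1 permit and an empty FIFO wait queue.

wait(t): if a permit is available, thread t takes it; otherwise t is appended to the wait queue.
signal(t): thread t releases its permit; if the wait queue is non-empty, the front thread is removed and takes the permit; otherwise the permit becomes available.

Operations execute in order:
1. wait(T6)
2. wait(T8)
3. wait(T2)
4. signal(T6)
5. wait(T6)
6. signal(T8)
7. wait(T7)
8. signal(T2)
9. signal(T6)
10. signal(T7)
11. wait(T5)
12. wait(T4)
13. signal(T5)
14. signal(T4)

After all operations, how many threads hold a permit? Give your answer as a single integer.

Answer: 0

Derivation:
Step 1: wait(T6) -> count=0 queue=[] holders={T6}
Step 2: wait(T8) -> count=0 queue=[T8] holders={T6}
Step 3: wait(T2) -> count=0 queue=[T8,T2] holders={T6}
Step 4: signal(T6) -> count=0 queue=[T2] holders={T8}
Step 5: wait(T6) -> count=0 queue=[T2,T6] holders={T8}
Step 6: signal(T8) -> count=0 queue=[T6] holders={T2}
Step 7: wait(T7) -> count=0 queue=[T6,T7] holders={T2}
Step 8: signal(T2) -> count=0 queue=[T7] holders={T6}
Step 9: signal(T6) -> count=0 queue=[] holders={T7}
Step 10: signal(T7) -> count=1 queue=[] holders={none}
Step 11: wait(T5) -> count=0 queue=[] holders={T5}
Step 12: wait(T4) -> count=0 queue=[T4] holders={T5}
Step 13: signal(T5) -> count=0 queue=[] holders={T4}
Step 14: signal(T4) -> count=1 queue=[] holders={none}
Final holders: {none} -> 0 thread(s)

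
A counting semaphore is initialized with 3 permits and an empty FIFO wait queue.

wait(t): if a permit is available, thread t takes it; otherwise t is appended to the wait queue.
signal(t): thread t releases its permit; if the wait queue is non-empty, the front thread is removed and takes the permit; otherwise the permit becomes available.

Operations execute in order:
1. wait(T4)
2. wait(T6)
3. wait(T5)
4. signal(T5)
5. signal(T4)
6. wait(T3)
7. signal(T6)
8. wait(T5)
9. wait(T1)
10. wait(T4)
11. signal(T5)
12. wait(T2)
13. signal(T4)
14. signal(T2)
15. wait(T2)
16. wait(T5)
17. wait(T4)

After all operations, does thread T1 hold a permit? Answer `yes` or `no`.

Answer: yes

Derivation:
Step 1: wait(T4) -> count=2 queue=[] holders={T4}
Step 2: wait(T6) -> count=1 queue=[] holders={T4,T6}
Step 3: wait(T5) -> count=0 queue=[] holders={T4,T5,T6}
Step 4: signal(T5) -> count=1 queue=[] holders={T4,T6}
Step 5: signal(T4) -> count=2 queue=[] holders={T6}
Step 6: wait(T3) -> count=1 queue=[] holders={T3,T6}
Step 7: signal(T6) -> count=2 queue=[] holders={T3}
Step 8: wait(T5) -> count=1 queue=[] holders={T3,T5}
Step 9: wait(T1) -> count=0 queue=[] holders={T1,T3,T5}
Step 10: wait(T4) -> count=0 queue=[T4] holders={T1,T3,T5}
Step 11: signal(T5) -> count=0 queue=[] holders={T1,T3,T4}
Step 12: wait(T2) -> count=0 queue=[T2] holders={T1,T3,T4}
Step 13: signal(T4) -> count=0 queue=[] holders={T1,T2,T3}
Step 14: signal(T2) -> count=1 queue=[] holders={T1,T3}
Step 15: wait(T2) -> count=0 queue=[] holders={T1,T2,T3}
Step 16: wait(T5) -> count=0 queue=[T5] holders={T1,T2,T3}
Step 17: wait(T4) -> count=0 queue=[T5,T4] holders={T1,T2,T3}
Final holders: {T1,T2,T3} -> T1 in holders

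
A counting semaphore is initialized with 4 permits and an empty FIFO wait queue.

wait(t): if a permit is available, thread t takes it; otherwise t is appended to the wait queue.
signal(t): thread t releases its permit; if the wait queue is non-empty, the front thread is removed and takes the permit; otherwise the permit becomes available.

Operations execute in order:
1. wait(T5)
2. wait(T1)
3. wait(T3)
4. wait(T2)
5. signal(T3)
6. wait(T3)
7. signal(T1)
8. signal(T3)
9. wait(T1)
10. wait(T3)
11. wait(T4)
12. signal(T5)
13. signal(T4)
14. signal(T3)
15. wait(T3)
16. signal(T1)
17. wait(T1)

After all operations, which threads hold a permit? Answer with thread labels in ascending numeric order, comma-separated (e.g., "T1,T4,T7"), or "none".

Step 1: wait(T5) -> count=3 queue=[] holders={T5}
Step 2: wait(T1) -> count=2 queue=[] holders={T1,T5}
Step 3: wait(T3) -> count=1 queue=[] holders={T1,T3,T5}
Step 4: wait(T2) -> count=0 queue=[] holders={T1,T2,T3,T5}
Step 5: signal(T3) -> count=1 queue=[] holders={T1,T2,T5}
Step 6: wait(T3) -> count=0 queue=[] holders={T1,T2,T3,T5}
Step 7: signal(T1) -> count=1 queue=[] holders={T2,T3,T5}
Step 8: signal(T3) -> count=2 queue=[] holders={T2,T5}
Step 9: wait(T1) -> count=1 queue=[] holders={T1,T2,T5}
Step 10: wait(T3) -> count=0 queue=[] holders={T1,T2,T3,T5}
Step 11: wait(T4) -> count=0 queue=[T4] holders={T1,T2,T3,T5}
Step 12: signal(T5) -> count=0 queue=[] holders={T1,T2,T3,T4}
Step 13: signal(T4) -> count=1 queue=[] holders={T1,T2,T3}
Step 14: signal(T3) -> count=2 queue=[] holders={T1,T2}
Step 15: wait(T3) -> count=1 queue=[] holders={T1,T2,T3}
Step 16: signal(T1) -> count=2 queue=[] holders={T2,T3}
Step 17: wait(T1) -> count=1 queue=[] holders={T1,T2,T3}
Final holders: T1,T2,T3

Answer: T1,T2,T3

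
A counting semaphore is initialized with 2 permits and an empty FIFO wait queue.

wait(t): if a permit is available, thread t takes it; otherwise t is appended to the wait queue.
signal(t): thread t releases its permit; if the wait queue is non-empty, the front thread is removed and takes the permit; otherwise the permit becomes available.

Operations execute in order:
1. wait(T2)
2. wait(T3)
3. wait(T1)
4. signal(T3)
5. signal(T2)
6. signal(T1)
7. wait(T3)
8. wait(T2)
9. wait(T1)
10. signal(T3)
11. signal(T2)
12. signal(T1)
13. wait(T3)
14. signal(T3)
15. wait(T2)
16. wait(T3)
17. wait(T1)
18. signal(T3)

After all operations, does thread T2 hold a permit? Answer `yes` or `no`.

Step 1: wait(T2) -> count=1 queue=[] holders={T2}
Step 2: wait(T3) -> count=0 queue=[] holders={T2,T3}
Step 3: wait(T1) -> count=0 queue=[T1] holders={T2,T3}
Step 4: signal(T3) -> count=0 queue=[] holders={T1,T2}
Step 5: signal(T2) -> count=1 queue=[] holders={T1}
Step 6: signal(T1) -> count=2 queue=[] holders={none}
Step 7: wait(T3) -> count=1 queue=[] holders={T3}
Step 8: wait(T2) -> count=0 queue=[] holders={T2,T3}
Step 9: wait(T1) -> count=0 queue=[T1] holders={T2,T3}
Step 10: signal(T3) -> count=0 queue=[] holders={T1,T2}
Step 11: signal(T2) -> count=1 queue=[] holders={T1}
Step 12: signal(T1) -> count=2 queue=[] holders={none}
Step 13: wait(T3) -> count=1 queue=[] holders={T3}
Step 14: signal(T3) -> count=2 queue=[] holders={none}
Step 15: wait(T2) -> count=1 queue=[] holders={T2}
Step 16: wait(T3) -> count=0 queue=[] holders={T2,T3}
Step 17: wait(T1) -> count=0 queue=[T1] holders={T2,T3}
Step 18: signal(T3) -> count=0 queue=[] holders={T1,T2}
Final holders: {T1,T2} -> T2 in holders

Answer: yes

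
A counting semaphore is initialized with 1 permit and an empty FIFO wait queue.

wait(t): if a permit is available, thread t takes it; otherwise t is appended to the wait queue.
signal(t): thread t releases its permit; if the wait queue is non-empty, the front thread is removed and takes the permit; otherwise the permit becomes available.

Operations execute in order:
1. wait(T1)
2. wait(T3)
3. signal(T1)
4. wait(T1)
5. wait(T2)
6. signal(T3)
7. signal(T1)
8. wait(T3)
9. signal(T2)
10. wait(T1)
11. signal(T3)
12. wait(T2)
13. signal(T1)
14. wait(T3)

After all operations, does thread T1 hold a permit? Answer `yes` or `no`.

Step 1: wait(T1) -> count=0 queue=[] holders={T1}
Step 2: wait(T3) -> count=0 queue=[T3] holders={T1}
Step 3: signal(T1) -> count=0 queue=[] holders={T3}
Step 4: wait(T1) -> count=0 queue=[T1] holders={T3}
Step 5: wait(T2) -> count=0 queue=[T1,T2] holders={T3}
Step 6: signal(T3) -> count=0 queue=[T2] holders={T1}
Step 7: signal(T1) -> count=0 queue=[] holders={T2}
Step 8: wait(T3) -> count=0 queue=[T3] holders={T2}
Step 9: signal(T2) -> count=0 queue=[] holders={T3}
Step 10: wait(T1) -> count=0 queue=[T1] holders={T3}
Step 11: signal(T3) -> count=0 queue=[] holders={T1}
Step 12: wait(T2) -> count=0 queue=[T2] holders={T1}
Step 13: signal(T1) -> count=0 queue=[] holders={T2}
Step 14: wait(T3) -> count=0 queue=[T3] holders={T2}
Final holders: {T2} -> T1 not in holders

Answer: no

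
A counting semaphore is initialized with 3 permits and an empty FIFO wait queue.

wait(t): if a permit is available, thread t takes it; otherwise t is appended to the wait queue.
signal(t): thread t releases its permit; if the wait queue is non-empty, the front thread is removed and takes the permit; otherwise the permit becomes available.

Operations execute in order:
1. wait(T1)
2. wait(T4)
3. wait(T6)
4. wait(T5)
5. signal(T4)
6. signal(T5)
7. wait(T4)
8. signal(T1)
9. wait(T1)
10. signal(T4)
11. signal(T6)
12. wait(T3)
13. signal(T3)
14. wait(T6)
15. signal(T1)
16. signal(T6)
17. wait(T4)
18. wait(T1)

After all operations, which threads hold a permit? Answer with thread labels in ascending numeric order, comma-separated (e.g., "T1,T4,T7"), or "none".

Step 1: wait(T1) -> count=2 queue=[] holders={T1}
Step 2: wait(T4) -> count=1 queue=[] holders={T1,T4}
Step 3: wait(T6) -> count=0 queue=[] holders={T1,T4,T6}
Step 4: wait(T5) -> count=0 queue=[T5] holders={T1,T4,T6}
Step 5: signal(T4) -> count=0 queue=[] holders={T1,T5,T6}
Step 6: signal(T5) -> count=1 queue=[] holders={T1,T6}
Step 7: wait(T4) -> count=0 queue=[] holders={T1,T4,T6}
Step 8: signal(T1) -> count=1 queue=[] holders={T4,T6}
Step 9: wait(T1) -> count=0 queue=[] holders={T1,T4,T6}
Step 10: signal(T4) -> count=1 queue=[] holders={T1,T6}
Step 11: signal(T6) -> count=2 queue=[] holders={T1}
Step 12: wait(T3) -> count=1 queue=[] holders={T1,T3}
Step 13: signal(T3) -> count=2 queue=[] holders={T1}
Step 14: wait(T6) -> count=1 queue=[] holders={T1,T6}
Step 15: signal(T1) -> count=2 queue=[] holders={T6}
Step 16: signal(T6) -> count=3 queue=[] holders={none}
Step 17: wait(T4) -> count=2 queue=[] holders={T4}
Step 18: wait(T1) -> count=1 queue=[] holders={T1,T4}
Final holders: T1,T4

Answer: T1,T4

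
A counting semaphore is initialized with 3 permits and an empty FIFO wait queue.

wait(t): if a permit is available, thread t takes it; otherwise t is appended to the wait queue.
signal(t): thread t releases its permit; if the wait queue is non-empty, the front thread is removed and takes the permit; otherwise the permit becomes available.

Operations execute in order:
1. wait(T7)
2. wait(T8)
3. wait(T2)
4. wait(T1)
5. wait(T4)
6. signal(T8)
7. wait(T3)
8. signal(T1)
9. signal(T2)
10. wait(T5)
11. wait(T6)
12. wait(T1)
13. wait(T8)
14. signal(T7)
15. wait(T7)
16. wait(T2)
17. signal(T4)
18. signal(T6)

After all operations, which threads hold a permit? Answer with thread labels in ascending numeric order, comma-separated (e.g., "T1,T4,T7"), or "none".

Answer: T1,T3,T5

Derivation:
Step 1: wait(T7) -> count=2 queue=[] holders={T7}
Step 2: wait(T8) -> count=1 queue=[] holders={T7,T8}
Step 3: wait(T2) -> count=0 queue=[] holders={T2,T7,T8}
Step 4: wait(T1) -> count=0 queue=[T1] holders={T2,T7,T8}
Step 5: wait(T4) -> count=0 queue=[T1,T4] holders={T2,T7,T8}
Step 6: signal(T8) -> count=0 queue=[T4] holders={T1,T2,T7}
Step 7: wait(T3) -> count=0 queue=[T4,T3] holders={T1,T2,T7}
Step 8: signal(T1) -> count=0 queue=[T3] holders={T2,T4,T7}
Step 9: signal(T2) -> count=0 queue=[] holders={T3,T4,T7}
Step 10: wait(T5) -> count=0 queue=[T5] holders={T3,T4,T7}
Step 11: wait(T6) -> count=0 queue=[T5,T6] holders={T3,T4,T7}
Step 12: wait(T1) -> count=0 queue=[T5,T6,T1] holders={T3,T4,T7}
Step 13: wait(T8) -> count=0 queue=[T5,T6,T1,T8] holders={T3,T4,T7}
Step 14: signal(T7) -> count=0 queue=[T6,T1,T8] holders={T3,T4,T5}
Step 15: wait(T7) -> count=0 queue=[T6,T1,T8,T7] holders={T3,T4,T5}
Step 16: wait(T2) -> count=0 queue=[T6,T1,T8,T7,T2] holders={T3,T4,T5}
Step 17: signal(T4) -> count=0 queue=[T1,T8,T7,T2] holders={T3,T5,T6}
Step 18: signal(T6) -> count=0 queue=[T8,T7,T2] holders={T1,T3,T5}
Final holders: T1,T3,T5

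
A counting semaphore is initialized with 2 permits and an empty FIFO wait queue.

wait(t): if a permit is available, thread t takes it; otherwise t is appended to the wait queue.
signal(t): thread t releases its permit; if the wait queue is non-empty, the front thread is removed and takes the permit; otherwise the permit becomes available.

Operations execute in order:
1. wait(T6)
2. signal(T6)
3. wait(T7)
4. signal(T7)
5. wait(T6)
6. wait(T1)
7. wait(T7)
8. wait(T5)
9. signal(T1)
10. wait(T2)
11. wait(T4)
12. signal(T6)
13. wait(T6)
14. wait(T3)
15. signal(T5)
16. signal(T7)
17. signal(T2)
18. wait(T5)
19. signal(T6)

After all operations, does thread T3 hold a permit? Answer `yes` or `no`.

Answer: yes

Derivation:
Step 1: wait(T6) -> count=1 queue=[] holders={T6}
Step 2: signal(T6) -> count=2 queue=[] holders={none}
Step 3: wait(T7) -> count=1 queue=[] holders={T7}
Step 4: signal(T7) -> count=2 queue=[] holders={none}
Step 5: wait(T6) -> count=1 queue=[] holders={T6}
Step 6: wait(T1) -> count=0 queue=[] holders={T1,T6}
Step 7: wait(T7) -> count=0 queue=[T7] holders={T1,T6}
Step 8: wait(T5) -> count=0 queue=[T7,T5] holders={T1,T6}
Step 9: signal(T1) -> count=0 queue=[T5] holders={T6,T7}
Step 10: wait(T2) -> count=0 queue=[T5,T2] holders={T6,T7}
Step 11: wait(T4) -> count=0 queue=[T5,T2,T4] holders={T6,T7}
Step 12: signal(T6) -> count=0 queue=[T2,T4] holders={T5,T7}
Step 13: wait(T6) -> count=0 queue=[T2,T4,T6] holders={T5,T7}
Step 14: wait(T3) -> count=0 queue=[T2,T4,T6,T3] holders={T5,T7}
Step 15: signal(T5) -> count=0 queue=[T4,T6,T3] holders={T2,T7}
Step 16: signal(T7) -> count=0 queue=[T6,T3] holders={T2,T4}
Step 17: signal(T2) -> count=0 queue=[T3] holders={T4,T6}
Step 18: wait(T5) -> count=0 queue=[T3,T5] holders={T4,T6}
Step 19: signal(T6) -> count=0 queue=[T5] holders={T3,T4}
Final holders: {T3,T4} -> T3 in holders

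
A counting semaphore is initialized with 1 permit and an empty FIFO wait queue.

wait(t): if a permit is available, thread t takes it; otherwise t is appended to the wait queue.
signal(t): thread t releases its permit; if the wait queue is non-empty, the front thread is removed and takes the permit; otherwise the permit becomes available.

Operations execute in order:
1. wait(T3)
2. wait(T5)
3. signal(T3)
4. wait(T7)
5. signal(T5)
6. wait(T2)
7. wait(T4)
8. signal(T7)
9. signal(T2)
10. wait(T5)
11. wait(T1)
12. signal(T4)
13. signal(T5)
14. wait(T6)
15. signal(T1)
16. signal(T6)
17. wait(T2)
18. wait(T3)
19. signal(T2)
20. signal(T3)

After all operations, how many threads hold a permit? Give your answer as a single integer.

Answer: 0

Derivation:
Step 1: wait(T3) -> count=0 queue=[] holders={T3}
Step 2: wait(T5) -> count=0 queue=[T5] holders={T3}
Step 3: signal(T3) -> count=0 queue=[] holders={T5}
Step 4: wait(T7) -> count=0 queue=[T7] holders={T5}
Step 5: signal(T5) -> count=0 queue=[] holders={T7}
Step 6: wait(T2) -> count=0 queue=[T2] holders={T7}
Step 7: wait(T4) -> count=0 queue=[T2,T4] holders={T7}
Step 8: signal(T7) -> count=0 queue=[T4] holders={T2}
Step 9: signal(T2) -> count=0 queue=[] holders={T4}
Step 10: wait(T5) -> count=0 queue=[T5] holders={T4}
Step 11: wait(T1) -> count=0 queue=[T5,T1] holders={T4}
Step 12: signal(T4) -> count=0 queue=[T1] holders={T5}
Step 13: signal(T5) -> count=0 queue=[] holders={T1}
Step 14: wait(T6) -> count=0 queue=[T6] holders={T1}
Step 15: signal(T1) -> count=0 queue=[] holders={T6}
Step 16: signal(T6) -> count=1 queue=[] holders={none}
Step 17: wait(T2) -> count=0 queue=[] holders={T2}
Step 18: wait(T3) -> count=0 queue=[T3] holders={T2}
Step 19: signal(T2) -> count=0 queue=[] holders={T3}
Step 20: signal(T3) -> count=1 queue=[] holders={none}
Final holders: {none} -> 0 thread(s)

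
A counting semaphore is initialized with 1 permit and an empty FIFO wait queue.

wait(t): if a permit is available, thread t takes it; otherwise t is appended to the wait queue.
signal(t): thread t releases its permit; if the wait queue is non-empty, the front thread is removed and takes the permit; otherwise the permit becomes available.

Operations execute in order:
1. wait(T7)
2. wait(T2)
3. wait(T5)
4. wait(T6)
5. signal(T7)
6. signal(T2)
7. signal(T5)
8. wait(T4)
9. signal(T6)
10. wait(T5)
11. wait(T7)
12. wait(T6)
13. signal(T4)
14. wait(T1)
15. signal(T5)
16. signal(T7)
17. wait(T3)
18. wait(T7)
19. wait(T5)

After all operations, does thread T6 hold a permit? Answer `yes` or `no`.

Answer: yes

Derivation:
Step 1: wait(T7) -> count=0 queue=[] holders={T7}
Step 2: wait(T2) -> count=0 queue=[T2] holders={T7}
Step 3: wait(T5) -> count=0 queue=[T2,T5] holders={T7}
Step 4: wait(T6) -> count=0 queue=[T2,T5,T6] holders={T7}
Step 5: signal(T7) -> count=0 queue=[T5,T6] holders={T2}
Step 6: signal(T2) -> count=0 queue=[T6] holders={T5}
Step 7: signal(T5) -> count=0 queue=[] holders={T6}
Step 8: wait(T4) -> count=0 queue=[T4] holders={T6}
Step 9: signal(T6) -> count=0 queue=[] holders={T4}
Step 10: wait(T5) -> count=0 queue=[T5] holders={T4}
Step 11: wait(T7) -> count=0 queue=[T5,T7] holders={T4}
Step 12: wait(T6) -> count=0 queue=[T5,T7,T6] holders={T4}
Step 13: signal(T4) -> count=0 queue=[T7,T6] holders={T5}
Step 14: wait(T1) -> count=0 queue=[T7,T6,T1] holders={T5}
Step 15: signal(T5) -> count=0 queue=[T6,T1] holders={T7}
Step 16: signal(T7) -> count=0 queue=[T1] holders={T6}
Step 17: wait(T3) -> count=0 queue=[T1,T3] holders={T6}
Step 18: wait(T7) -> count=0 queue=[T1,T3,T7] holders={T6}
Step 19: wait(T5) -> count=0 queue=[T1,T3,T7,T5] holders={T6}
Final holders: {T6} -> T6 in holders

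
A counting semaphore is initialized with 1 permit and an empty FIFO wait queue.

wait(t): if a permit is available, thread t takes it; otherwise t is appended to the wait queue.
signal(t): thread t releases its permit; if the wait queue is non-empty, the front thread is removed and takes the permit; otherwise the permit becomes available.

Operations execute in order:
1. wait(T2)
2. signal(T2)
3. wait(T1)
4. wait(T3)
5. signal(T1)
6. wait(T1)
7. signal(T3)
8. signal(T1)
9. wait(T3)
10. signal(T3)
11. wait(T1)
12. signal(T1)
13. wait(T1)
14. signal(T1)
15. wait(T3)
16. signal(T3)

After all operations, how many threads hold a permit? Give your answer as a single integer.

Step 1: wait(T2) -> count=0 queue=[] holders={T2}
Step 2: signal(T2) -> count=1 queue=[] holders={none}
Step 3: wait(T1) -> count=0 queue=[] holders={T1}
Step 4: wait(T3) -> count=0 queue=[T3] holders={T1}
Step 5: signal(T1) -> count=0 queue=[] holders={T3}
Step 6: wait(T1) -> count=0 queue=[T1] holders={T3}
Step 7: signal(T3) -> count=0 queue=[] holders={T1}
Step 8: signal(T1) -> count=1 queue=[] holders={none}
Step 9: wait(T3) -> count=0 queue=[] holders={T3}
Step 10: signal(T3) -> count=1 queue=[] holders={none}
Step 11: wait(T1) -> count=0 queue=[] holders={T1}
Step 12: signal(T1) -> count=1 queue=[] holders={none}
Step 13: wait(T1) -> count=0 queue=[] holders={T1}
Step 14: signal(T1) -> count=1 queue=[] holders={none}
Step 15: wait(T3) -> count=0 queue=[] holders={T3}
Step 16: signal(T3) -> count=1 queue=[] holders={none}
Final holders: {none} -> 0 thread(s)

Answer: 0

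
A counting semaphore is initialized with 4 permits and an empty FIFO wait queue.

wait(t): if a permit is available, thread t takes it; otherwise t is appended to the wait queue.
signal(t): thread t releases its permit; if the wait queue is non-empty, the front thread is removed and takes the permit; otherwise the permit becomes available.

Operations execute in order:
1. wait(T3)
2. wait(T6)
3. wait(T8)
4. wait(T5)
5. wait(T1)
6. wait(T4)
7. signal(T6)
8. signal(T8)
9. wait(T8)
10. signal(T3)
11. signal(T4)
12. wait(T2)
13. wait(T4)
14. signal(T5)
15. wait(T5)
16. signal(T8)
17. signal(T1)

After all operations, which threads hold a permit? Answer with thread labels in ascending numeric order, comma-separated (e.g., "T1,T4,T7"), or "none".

Step 1: wait(T3) -> count=3 queue=[] holders={T3}
Step 2: wait(T6) -> count=2 queue=[] holders={T3,T6}
Step 3: wait(T8) -> count=1 queue=[] holders={T3,T6,T8}
Step 4: wait(T5) -> count=0 queue=[] holders={T3,T5,T6,T8}
Step 5: wait(T1) -> count=0 queue=[T1] holders={T3,T5,T6,T8}
Step 6: wait(T4) -> count=0 queue=[T1,T4] holders={T3,T5,T6,T8}
Step 7: signal(T6) -> count=0 queue=[T4] holders={T1,T3,T5,T8}
Step 8: signal(T8) -> count=0 queue=[] holders={T1,T3,T4,T5}
Step 9: wait(T8) -> count=0 queue=[T8] holders={T1,T3,T4,T5}
Step 10: signal(T3) -> count=0 queue=[] holders={T1,T4,T5,T8}
Step 11: signal(T4) -> count=1 queue=[] holders={T1,T5,T8}
Step 12: wait(T2) -> count=0 queue=[] holders={T1,T2,T5,T8}
Step 13: wait(T4) -> count=0 queue=[T4] holders={T1,T2,T5,T8}
Step 14: signal(T5) -> count=0 queue=[] holders={T1,T2,T4,T8}
Step 15: wait(T5) -> count=0 queue=[T5] holders={T1,T2,T4,T8}
Step 16: signal(T8) -> count=0 queue=[] holders={T1,T2,T4,T5}
Step 17: signal(T1) -> count=1 queue=[] holders={T2,T4,T5}
Final holders: T2,T4,T5

Answer: T2,T4,T5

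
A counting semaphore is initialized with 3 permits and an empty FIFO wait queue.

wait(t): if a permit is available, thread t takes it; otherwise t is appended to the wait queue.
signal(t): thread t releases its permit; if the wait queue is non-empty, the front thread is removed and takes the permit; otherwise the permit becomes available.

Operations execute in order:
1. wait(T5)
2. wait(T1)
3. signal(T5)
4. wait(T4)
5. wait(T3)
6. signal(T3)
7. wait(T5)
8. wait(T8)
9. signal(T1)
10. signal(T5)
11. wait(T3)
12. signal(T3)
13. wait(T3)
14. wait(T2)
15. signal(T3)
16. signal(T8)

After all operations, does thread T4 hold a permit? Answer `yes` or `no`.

Step 1: wait(T5) -> count=2 queue=[] holders={T5}
Step 2: wait(T1) -> count=1 queue=[] holders={T1,T5}
Step 3: signal(T5) -> count=2 queue=[] holders={T1}
Step 4: wait(T4) -> count=1 queue=[] holders={T1,T4}
Step 5: wait(T3) -> count=0 queue=[] holders={T1,T3,T4}
Step 6: signal(T3) -> count=1 queue=[] holders={T1,T4}
Step 7: wait(T5) -> count=0 queue=[] holders={T1,T4,T5}
Step 8: wait(T8) -> count=0 queue=[T8] holders={T1,T4,T5}
Step 9: signal(T1) -> count=0 queue=[] holders={T4,T5,T8}
Step 10: signal(T5) -> count=1 queue=[] holders={T4,T8}
Step 11: wait(T3) -> count=0 queue=[] holders={T3,T4,T8}
Step 12: signal(T3) -> count=1 queue=[] holders={T4,T8}
Step 13: wait(T3) -> count=0 queue=[] holders={T3,T4,T8}
Step 14: wait(T2) -> count=0 queue=[T2] holders={T3,T4,T8}
Step 15: signal(T3) -> count=0 queue=[] holders={T2,T4,T8}
Step 16: signal(T8) -> count=1 queue=[] holders={T2,T4}
Final holders: {T2,T4} -> T4 in holders

Answer: yes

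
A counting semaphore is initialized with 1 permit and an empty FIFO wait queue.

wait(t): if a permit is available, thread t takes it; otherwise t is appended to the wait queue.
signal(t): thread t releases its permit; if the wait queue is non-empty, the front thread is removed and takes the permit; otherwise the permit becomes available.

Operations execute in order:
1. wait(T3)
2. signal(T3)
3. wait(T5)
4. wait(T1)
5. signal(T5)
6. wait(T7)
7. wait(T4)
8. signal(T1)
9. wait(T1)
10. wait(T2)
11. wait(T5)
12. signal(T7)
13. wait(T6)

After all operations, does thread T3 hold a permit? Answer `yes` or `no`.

Step 1: wait(T3) -> count=0 queue=[] holders={T3}
Step 2: signal(T3) -> count=1 queue=[] holders={none}
Step 3: wait(T5) -> count=0 queue=[] holders={T5}
Step 4: wait(T1) -> count=0 queue=[T1] holders={T5}
Step 5: signal(T5) -> count=0 queue=[] holders={T1}
Step 6: wait(T7) -> count=0 queue=[T7] holders={T1}
Step 7: wait(T4) -> count=0 queue=[T7,T4] holders={T1}
Step 8: signal(T1) -> count=0 queue=[T4] holders={T7}
Step 9: wait(T1) -> count=0 queue=[T4,T1] holders={T7}
Step 10: wait(T2) -> count=0 queue=[T4,T1,T2] holders={T7}
Step 11: wait(T5) -> count=0 queue=[T4,T1,T2,T5] holders={T7}
Step 12: signal(T7) -> count=0 queue=[T1,T2,T5] holders={T4}
Step 13: wait(T6) -> count=0 queue=[T1,T2,T5,T6] holders={T4}
Final holders: {T4} -> T3 not in holders

Answer: no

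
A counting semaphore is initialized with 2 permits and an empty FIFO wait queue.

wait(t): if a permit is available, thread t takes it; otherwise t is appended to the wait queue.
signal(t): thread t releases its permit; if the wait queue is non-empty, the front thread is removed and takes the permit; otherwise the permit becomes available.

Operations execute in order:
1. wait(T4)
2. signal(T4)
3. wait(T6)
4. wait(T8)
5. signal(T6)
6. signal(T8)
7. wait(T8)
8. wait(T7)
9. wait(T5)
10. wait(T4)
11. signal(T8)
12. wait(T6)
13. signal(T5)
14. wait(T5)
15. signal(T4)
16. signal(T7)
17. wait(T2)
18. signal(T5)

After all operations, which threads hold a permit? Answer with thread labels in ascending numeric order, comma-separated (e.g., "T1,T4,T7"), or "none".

Answer: T2,T6

Derivation:
Step 1: wait(T4) -> count=1 queue=[] holders={T4}
Step 2: signal(T4) -> count=2 queue=[] holders={none}
Step 3: wait(T6) -> count=1 queue=[] holders={T6}
Step 4: wait(T8) -> count=0 queue=[] holders={T6,T8}
Step 5: signal(T6) -> count=1 queue=[] holders={T8}
Step 6: signal(T8) -> count=2 queue=[] holders={none}
Step 7: wait(T8) -> count=1 queue=[] holders={T8}
Step 8: wait(T7) -> count=0 queue=[] holders={T7,T8}
Step 9: wait(T5) -> count=0 queue=[T5] holders={T7,T8}
Step 10: wait(T4) -> count=0 queue=[T5,T4] holders={T7,T8}
Step 11: signal(T8) -> count=0 queue=[T4] holders={T5,T7}
Step 12: wait(T6) -> count=0 queue=[T4,T6] holders={T5,T7}
Step 13: signal(T5) -> count=0 queue=[T6] holders={T4,T7}
Step 14: wait(T5) -> count=0 queue=[T6,T5] holders={T4,T7}
Step 15: signal(T4) -> count=0 queue=[T5] holders={T6,T7}
Step 16: signal(T7) -> count=0 queue=[] holders={T5,T6}
Step 17: wait(T2) -> count=0 queue=[T2] holders={T5,T6}
Step 18: signal(T5) -> count=0 queue=[] holders={T2,T6}
Final holders: T2,T6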